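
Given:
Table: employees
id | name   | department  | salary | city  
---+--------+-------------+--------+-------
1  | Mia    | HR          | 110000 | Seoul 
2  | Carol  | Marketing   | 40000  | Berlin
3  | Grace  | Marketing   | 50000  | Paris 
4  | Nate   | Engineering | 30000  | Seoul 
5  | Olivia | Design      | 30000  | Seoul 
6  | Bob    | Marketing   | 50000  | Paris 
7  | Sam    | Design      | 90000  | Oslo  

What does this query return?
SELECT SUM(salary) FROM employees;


SUM(salary) = 110000 + 40000 + 50000 + 30000 + 30000 + 50000 + 90000 = 400000

400000


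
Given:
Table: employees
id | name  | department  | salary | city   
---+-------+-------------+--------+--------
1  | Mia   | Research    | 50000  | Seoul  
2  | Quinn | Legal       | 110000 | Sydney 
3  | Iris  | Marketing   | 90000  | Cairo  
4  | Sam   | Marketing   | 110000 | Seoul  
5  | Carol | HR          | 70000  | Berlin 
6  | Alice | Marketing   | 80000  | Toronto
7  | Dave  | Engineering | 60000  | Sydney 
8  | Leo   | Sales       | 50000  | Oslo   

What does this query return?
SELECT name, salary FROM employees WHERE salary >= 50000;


Filtering: salary >= 50000
Matching: 8 rows

8 rows:
Mia, 50000
Quinn, 110000
Iris, 90000
Sam, 110000
Carol, 70000
Alice, 80000
Dave, 60000
Leo, 50000


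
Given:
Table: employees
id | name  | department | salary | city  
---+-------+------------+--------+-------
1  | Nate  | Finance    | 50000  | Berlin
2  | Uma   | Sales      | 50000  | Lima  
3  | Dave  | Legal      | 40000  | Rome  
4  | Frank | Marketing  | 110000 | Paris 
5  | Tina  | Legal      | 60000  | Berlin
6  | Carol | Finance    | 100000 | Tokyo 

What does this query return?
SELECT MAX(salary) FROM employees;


Salaries: 50000, 50000, 40000, 110000, 60000, 100000
MAX = 110000

110000


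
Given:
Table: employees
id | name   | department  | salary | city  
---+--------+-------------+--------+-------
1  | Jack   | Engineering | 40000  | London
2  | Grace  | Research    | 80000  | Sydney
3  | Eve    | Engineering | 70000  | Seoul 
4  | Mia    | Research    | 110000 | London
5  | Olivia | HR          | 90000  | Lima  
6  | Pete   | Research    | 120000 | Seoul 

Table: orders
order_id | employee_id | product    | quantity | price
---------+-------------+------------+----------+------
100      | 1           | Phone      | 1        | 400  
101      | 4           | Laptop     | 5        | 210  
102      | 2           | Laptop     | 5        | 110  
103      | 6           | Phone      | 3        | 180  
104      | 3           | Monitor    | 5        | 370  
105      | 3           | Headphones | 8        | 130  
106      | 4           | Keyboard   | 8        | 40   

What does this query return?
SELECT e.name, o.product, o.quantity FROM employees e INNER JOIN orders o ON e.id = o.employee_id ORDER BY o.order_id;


Joining employees.id = orders.employee_id:
  employee Jack (id=1) -> order Phone
  employee Mia (id=4) -> order Laptop
  employee Grace (id=2) -> order Laptop
  employee Pete (id=6) -> order Phone
  employee Eve (id=3) -> order Monitor
  employee Eve (id=3) -> order Headphones
  employee Mia (id=4) -> order Keyboard


7 rows:
Jack, Phone, 1
Mia, Laptop, 5
Grace, Laptop, 5
Pete, Phone, 3
Eve, Monitor, 5
Eve, Headphones, 8
Mia, Keyboard, 8


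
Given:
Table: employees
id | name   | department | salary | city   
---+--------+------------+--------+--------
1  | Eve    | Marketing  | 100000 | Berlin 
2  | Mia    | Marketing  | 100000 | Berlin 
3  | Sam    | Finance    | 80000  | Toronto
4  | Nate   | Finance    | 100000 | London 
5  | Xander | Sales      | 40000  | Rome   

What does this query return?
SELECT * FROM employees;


SELECT * returns all 5 rows with all columns

5 rows:
1, Eve, Marketing, 100000, Berlin
2, Mia, Marketing, 100000, Berlin
3, Sam, Finance, 80000, Toronto
4, Nate, Finance, 100000, London
5, Xander, Sales, 40000, Rome


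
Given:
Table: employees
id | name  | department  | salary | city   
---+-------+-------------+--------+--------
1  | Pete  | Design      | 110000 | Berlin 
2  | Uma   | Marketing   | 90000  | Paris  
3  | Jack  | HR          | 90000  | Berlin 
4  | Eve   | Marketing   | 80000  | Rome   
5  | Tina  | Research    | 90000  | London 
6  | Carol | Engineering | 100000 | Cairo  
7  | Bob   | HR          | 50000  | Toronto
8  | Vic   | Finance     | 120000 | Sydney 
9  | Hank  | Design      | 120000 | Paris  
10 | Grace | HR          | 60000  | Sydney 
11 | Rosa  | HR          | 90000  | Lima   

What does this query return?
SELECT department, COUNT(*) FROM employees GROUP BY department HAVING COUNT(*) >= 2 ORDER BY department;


Groups with count >= 2:
  Design: 2 -> PASS
  HR: 4 -> PASS
  Marketing: 2 -> PASS
  Engineering: 1 -> filtered out
  Finance: 1 -> filtered out
  Research: 1 -> filtered out


3 groups:
Design, 2
HR, 4
Marketing, 2


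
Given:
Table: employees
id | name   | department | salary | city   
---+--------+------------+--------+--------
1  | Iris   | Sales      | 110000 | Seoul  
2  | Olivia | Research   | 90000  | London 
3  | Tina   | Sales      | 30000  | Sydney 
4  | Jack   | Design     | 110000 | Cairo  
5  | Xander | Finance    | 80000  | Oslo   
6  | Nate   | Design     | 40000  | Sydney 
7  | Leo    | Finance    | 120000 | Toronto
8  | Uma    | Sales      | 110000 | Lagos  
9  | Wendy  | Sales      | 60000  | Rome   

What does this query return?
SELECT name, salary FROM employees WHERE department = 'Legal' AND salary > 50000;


Filtering: department = 'Legal' AND salary > 50000
Matching: 0 rows

Empty result set (0 rows)


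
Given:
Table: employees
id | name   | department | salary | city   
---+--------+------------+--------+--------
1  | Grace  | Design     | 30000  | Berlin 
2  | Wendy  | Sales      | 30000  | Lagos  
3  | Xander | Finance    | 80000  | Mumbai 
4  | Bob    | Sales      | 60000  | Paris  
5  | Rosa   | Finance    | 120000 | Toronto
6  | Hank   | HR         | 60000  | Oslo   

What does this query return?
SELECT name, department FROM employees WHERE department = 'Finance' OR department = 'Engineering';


Filtering: department = 'Finance' OR 'Engineering'
Matching: 2 rows

2 rows:
Xander, Finance
Rosa, Finance


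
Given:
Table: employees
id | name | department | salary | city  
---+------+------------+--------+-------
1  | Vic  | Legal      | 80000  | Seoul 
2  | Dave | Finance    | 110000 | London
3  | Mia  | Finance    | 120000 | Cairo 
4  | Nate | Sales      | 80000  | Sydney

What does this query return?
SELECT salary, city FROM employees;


Projecting columns: salary, city

4 rows:
80000, Seoul
110000, London
120000, Cairo
80000, Sydney


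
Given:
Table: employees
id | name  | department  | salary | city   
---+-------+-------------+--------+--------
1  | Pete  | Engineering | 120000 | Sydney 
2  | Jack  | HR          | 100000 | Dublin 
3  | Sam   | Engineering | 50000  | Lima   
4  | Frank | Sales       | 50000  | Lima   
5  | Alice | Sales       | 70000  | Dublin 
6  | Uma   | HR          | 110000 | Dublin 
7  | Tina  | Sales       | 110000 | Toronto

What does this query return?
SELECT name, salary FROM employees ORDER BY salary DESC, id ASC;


Sorting by salary DESC, then id ASC for ties

7 rows:
Pete, 120000
Uma, 110000
Tina, 110000
Jack, 100000
Alice, 70000
Sam, 50000
Frank, 50000


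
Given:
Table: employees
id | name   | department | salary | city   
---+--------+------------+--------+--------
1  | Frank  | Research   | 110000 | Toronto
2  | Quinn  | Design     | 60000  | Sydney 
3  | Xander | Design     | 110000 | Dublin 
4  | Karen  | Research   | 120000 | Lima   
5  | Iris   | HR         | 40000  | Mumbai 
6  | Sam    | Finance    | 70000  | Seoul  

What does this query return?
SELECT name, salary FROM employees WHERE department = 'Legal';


Filtering: department = 'Legal'
Matching rows: 0

Empty result set (0 rows)


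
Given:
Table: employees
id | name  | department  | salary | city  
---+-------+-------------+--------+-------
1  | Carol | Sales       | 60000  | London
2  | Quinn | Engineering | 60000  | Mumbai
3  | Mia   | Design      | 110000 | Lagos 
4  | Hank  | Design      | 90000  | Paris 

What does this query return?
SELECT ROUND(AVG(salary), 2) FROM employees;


SUM(salary) = 320000
COUNT = 4
ROUND(AVG, 2) = ROUND(320000 / 4, 2) = 80000.0

80000.0


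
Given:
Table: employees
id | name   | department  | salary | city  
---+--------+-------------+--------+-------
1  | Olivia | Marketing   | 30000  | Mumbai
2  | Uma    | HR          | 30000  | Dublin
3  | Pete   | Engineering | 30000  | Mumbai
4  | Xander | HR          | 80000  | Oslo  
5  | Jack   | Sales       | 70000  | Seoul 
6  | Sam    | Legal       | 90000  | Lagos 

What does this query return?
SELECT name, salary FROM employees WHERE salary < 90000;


Filtering: salary < 90000
Matching: 5 rows

5 rows:
Olivia, 30000
Uma, 30000
Pete, 30000
Xander, 80000
Jack, 70000


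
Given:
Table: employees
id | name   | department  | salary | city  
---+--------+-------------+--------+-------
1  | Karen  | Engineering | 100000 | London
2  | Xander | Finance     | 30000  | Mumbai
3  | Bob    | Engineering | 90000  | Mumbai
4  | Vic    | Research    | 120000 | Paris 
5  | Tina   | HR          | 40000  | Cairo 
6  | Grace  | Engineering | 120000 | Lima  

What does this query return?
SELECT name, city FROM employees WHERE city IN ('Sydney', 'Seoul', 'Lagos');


Filtering: city IN ('Sydney', 'Seoul', 'Lagos')
Matching: 0 rows

Empty result set (0 rows)


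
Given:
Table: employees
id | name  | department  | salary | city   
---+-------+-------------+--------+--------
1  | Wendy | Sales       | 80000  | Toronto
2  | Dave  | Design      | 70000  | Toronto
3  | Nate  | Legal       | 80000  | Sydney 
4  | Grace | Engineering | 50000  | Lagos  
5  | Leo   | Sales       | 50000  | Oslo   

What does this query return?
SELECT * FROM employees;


SELECT * returns all 5 rows with all columns

5 rows:
1, Wendy, Sales, 80000, Toronto
2, Dave, Design, 70000, Toronto
3, Nate, Legal, 80000, Sydney
4, Grace, Engineering, 50000, Lagos
5, Leo, Sales, 50000, Oslo


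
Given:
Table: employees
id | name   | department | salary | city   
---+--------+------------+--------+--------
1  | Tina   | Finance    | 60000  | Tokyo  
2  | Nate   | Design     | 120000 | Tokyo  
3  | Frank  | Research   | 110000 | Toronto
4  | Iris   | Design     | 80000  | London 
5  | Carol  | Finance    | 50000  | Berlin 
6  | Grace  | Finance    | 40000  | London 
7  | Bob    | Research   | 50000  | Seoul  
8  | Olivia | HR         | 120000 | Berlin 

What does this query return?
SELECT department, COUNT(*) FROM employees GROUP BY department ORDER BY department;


Assigning each row to its department group:
  Tina -> Finance
  Nate -> Design
  Frank -> Research
  Iris -> Design
  Carol -> Finance
  Grace -> Finance
  Bob -> Research
  Olivia -> HR


4 groups:
Design, 2
Finance, 3
HR, 1
Research, 2


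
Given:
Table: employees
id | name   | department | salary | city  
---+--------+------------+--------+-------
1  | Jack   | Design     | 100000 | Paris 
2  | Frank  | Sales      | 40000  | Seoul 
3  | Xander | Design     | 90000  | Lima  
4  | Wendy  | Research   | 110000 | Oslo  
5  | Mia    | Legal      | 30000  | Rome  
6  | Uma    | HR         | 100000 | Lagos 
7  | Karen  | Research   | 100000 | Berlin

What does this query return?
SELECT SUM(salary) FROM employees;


SUM(salary) = 100000 + 40000 + 90000 + 110000 + 30000 + 100000 + 100000 = 570000

570000


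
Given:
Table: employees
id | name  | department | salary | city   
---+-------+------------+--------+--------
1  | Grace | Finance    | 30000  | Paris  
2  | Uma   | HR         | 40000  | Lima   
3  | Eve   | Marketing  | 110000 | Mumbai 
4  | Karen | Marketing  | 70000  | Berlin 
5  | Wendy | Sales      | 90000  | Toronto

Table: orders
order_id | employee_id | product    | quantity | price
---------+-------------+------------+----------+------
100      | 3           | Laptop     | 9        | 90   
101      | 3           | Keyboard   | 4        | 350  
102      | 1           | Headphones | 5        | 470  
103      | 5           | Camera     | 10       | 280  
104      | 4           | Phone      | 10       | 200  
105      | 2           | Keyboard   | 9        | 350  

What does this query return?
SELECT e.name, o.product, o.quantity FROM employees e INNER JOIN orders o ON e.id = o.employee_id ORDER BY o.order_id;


Joining employees.id = orders.employee_id:
  employee Eve (id=3) -> order Laptop
  employee Eve (id=3) -> order Keyboard
  employee Grace (id=1) -> order Headphones
  employee Wendy (id=5) -> order Camera
  employee Karen (id=4) -> order Phone
  employee Uma (id=2) -> order Keyboard


6 rows:
Eve, Laptop, 9
Eve, Keyboard, 4
Grace, Headphones, 5
Wendy, Camera, 10
Karen, Phone, 10
Uma, Keyboard, 9


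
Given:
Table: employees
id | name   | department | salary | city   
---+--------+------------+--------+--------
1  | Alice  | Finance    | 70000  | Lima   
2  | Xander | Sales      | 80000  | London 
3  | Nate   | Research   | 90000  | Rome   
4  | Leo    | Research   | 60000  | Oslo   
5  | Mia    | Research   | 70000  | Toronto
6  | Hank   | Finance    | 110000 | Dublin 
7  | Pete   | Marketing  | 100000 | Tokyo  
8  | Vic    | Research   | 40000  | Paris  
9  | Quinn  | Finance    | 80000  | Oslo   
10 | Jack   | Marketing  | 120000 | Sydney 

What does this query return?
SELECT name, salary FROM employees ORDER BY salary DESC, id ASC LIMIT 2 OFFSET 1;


Sort by salary DESC (id ASC tiebreak), then skip 1 and take 2
Rows 2 through 3

2 rows:
Hank, 110000
Pete, 100000


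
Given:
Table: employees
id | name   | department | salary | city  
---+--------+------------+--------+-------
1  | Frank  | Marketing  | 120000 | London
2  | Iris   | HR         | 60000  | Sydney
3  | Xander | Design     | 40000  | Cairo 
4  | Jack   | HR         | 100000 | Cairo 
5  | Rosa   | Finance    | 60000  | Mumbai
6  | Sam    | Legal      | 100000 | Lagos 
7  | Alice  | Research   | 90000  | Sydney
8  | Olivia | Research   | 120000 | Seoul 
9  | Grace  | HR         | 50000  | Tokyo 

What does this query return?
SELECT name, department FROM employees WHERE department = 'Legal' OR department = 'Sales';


Filtering: department = 'Legal' OR 'Sales'
Matching: 1 rows

1 rows:
Sam, Legal


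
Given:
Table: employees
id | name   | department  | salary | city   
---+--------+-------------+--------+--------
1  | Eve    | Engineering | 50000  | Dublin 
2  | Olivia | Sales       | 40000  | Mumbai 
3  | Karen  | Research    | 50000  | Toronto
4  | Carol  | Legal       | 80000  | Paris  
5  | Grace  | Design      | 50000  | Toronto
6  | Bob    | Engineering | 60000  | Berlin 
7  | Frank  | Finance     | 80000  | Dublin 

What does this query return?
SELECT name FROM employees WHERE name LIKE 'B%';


LIKE 'B%' matches names starting with 'B'
Matching: 1

1 rows:
Bob


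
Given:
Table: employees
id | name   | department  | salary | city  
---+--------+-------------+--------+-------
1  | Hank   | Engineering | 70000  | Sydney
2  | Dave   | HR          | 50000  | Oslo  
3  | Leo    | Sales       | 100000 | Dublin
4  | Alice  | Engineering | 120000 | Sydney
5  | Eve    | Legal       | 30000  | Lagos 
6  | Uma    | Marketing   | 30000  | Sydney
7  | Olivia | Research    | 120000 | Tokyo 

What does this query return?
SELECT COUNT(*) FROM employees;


COUNT(*) counts all rows

7


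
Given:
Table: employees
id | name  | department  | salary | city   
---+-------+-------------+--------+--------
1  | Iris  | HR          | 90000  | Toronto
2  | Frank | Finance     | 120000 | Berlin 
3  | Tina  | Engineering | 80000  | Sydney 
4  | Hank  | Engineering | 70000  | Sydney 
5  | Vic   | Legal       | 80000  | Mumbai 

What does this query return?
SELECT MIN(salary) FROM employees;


Salaries: 90000, 120000, 80000, 70000, 80000
MIN = 70000

70000


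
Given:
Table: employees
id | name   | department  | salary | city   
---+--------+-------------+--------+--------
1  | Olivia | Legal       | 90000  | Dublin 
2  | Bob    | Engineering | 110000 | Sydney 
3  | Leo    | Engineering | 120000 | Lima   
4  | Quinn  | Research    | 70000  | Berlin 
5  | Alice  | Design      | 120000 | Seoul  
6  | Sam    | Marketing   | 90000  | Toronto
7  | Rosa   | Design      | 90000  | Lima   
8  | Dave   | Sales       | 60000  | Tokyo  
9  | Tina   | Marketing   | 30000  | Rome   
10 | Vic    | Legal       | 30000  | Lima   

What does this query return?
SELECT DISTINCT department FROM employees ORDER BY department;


All 'department' values (row order): Legal, Engineering, Engineering, Research, Design, Marketing, Design, Sales, Marketing, Legal
Removing duplicates leaves 6 unique value(s).

6 values:
Design
Engineering
Legal
Marketing
Research
Sales


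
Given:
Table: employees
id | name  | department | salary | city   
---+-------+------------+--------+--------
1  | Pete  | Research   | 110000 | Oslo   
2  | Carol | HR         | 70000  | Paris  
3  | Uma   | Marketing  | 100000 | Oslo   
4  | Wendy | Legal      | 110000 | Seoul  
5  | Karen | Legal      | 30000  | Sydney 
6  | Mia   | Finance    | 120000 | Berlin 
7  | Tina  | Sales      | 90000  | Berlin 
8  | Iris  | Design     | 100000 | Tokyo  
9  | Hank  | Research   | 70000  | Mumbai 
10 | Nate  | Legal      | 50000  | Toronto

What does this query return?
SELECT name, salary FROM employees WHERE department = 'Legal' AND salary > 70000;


Filtering: department = 'Legal' AND salary > 70000
Matching: 1 rows

1 rows:
Wendy, 110000


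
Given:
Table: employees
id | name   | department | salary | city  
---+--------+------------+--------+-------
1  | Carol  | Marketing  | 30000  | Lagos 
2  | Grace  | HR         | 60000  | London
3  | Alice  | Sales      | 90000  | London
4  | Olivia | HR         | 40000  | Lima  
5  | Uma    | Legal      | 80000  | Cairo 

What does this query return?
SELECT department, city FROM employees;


Projecting columns: department, city

5 rows:
Marketing, Lagos
HR, London
Sales, London
HR, Lima
Legal, Cairo


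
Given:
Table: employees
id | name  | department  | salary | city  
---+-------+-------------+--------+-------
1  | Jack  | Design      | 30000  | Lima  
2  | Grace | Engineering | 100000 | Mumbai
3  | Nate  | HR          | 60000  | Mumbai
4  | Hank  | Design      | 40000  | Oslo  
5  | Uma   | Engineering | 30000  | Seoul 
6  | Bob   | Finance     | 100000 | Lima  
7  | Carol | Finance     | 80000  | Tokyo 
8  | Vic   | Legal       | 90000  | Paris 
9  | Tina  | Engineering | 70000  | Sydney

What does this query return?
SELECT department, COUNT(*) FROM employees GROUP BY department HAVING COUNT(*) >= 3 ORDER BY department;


Groups with count >= 3:
  Engineering: 3 -> PASS
  Design: 2 -> filtered out
  Finance: 2 -> filtered out
  HR: 1 -> filtered out
  Legal: 1 -> filtered out


1 groups:
Engineering, 3


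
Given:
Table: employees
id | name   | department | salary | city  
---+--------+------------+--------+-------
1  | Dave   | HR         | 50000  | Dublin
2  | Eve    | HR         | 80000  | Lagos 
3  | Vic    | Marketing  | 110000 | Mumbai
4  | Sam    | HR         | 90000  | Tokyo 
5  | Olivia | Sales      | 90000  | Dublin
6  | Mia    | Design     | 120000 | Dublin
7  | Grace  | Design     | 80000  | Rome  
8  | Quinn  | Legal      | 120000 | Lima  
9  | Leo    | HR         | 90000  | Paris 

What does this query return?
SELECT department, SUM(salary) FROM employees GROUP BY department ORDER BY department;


Summing salary within each department:
  Design: 120000 + 80000 = 200000
  HR: 50000 + 80000 + 90000 + 90000 = 310000
  Legal: 120000 = 120000
  Marketing: 110000 = 110000
  Sales: 90000 = 90000


5 groups:
Design, 200000
HR, 310000
Legal, 120000
Marketing, 110000
Sales, 90000


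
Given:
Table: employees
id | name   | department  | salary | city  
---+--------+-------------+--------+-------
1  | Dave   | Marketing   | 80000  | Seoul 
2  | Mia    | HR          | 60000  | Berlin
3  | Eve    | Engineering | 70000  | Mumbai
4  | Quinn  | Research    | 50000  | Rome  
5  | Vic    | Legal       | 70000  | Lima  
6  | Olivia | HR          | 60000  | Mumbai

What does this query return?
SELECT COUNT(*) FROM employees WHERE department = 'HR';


Counting rows where department = 'HR'
  Mia -> MATCH
  Olivia -> MATCH


2


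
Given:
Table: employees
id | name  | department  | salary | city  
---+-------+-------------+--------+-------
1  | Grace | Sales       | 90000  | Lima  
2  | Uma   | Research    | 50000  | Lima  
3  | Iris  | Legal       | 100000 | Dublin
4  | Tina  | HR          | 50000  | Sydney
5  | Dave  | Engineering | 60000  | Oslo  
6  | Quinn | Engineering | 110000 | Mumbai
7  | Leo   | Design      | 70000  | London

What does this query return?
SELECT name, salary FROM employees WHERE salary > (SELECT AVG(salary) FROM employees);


Subquery: AVG(salary) = 75714.29
Filtering: salary > 75714.29
  Grace (90000) -> MATCH
  Iris (100000) -> MATCH
  Quinn (110000) -> MATCH


3 rows:
Grace, 90000
Iris, 100000
Quinn, 110000


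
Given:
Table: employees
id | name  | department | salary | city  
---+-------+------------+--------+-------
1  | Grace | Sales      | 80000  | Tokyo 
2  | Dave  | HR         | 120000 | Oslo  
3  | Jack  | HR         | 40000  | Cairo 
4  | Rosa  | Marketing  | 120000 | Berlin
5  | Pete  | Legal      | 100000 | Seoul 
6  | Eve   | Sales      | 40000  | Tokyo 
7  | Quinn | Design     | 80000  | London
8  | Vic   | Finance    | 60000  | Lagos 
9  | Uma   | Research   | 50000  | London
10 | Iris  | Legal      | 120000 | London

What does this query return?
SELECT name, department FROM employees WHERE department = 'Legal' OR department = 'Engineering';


Filtering: department = 'Legal' OR 'Engineering'
Matching: 2 rows

2 rows:
Pete, Legal
Iris, Legal


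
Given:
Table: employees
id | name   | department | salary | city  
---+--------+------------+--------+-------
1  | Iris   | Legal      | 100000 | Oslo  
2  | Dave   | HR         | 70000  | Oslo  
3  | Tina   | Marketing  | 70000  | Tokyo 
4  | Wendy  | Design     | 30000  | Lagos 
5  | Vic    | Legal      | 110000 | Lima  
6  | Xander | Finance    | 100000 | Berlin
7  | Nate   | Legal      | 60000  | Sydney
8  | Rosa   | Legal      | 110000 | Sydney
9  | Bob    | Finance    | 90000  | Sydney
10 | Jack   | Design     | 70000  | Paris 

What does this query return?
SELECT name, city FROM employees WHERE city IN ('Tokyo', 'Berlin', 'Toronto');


Filtering: city IN ('Tokyo', 'Berlin', 'Toronto')
Matching: 2 rows

2 rows:
Tina, Tokyo
Xander, Berlin


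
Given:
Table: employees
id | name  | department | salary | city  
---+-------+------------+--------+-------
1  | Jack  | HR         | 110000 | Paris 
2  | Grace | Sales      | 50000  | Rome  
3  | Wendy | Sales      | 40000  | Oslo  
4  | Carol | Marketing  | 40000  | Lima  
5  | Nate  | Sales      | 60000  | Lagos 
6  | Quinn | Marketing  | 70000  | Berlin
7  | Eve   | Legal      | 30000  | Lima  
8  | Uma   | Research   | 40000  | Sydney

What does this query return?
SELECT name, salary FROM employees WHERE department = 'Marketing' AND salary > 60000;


Filtering: department = 'Marketing' AND salary > 60000
Matching: 1 rows

1 rows:
Quinn, 70000


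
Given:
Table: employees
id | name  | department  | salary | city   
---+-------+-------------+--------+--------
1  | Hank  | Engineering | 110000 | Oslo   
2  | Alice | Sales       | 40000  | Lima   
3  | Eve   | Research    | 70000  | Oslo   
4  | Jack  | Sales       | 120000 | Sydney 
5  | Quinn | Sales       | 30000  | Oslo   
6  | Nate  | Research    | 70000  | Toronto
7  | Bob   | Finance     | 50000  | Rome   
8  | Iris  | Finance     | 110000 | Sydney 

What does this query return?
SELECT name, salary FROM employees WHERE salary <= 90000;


Filtering: salary <= 90000
Matching: 5 rows

5 rows:
Alice, 40000
Eve, 70000
Quinn, 30000
Nate, 70000
Bob, 50000


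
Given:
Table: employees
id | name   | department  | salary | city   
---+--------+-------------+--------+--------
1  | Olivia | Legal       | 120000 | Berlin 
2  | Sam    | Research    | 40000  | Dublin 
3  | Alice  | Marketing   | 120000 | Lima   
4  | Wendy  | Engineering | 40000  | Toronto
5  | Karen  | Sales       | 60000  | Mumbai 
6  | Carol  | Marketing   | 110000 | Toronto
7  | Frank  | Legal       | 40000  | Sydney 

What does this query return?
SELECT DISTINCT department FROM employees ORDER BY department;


All 'department' values (row order): Legal, Research, Marketing, Engineering, Sales, Marketing, Legal
Removing duplicates leaves 5 unique value(s).

5 values:
Engineering
Legal
Marketing
Research
Sales


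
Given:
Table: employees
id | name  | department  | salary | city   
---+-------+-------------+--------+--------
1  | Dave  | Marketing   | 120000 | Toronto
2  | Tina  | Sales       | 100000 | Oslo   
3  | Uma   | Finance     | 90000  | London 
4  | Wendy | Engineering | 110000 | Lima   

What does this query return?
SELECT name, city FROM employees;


Projecting columns: name, city

4 rows:
Dave, Toronto
Tina, Oslo
Uma, London
Wendy, Lima


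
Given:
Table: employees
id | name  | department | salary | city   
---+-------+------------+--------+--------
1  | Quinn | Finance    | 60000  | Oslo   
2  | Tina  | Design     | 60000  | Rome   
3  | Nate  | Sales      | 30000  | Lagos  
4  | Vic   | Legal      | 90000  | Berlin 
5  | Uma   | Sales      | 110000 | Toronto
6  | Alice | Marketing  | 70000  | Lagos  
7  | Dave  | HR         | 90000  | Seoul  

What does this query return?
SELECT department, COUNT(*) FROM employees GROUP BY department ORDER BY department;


Assigning each row to its department group:
  Quinn -> Finance
  Tina -> Design
  Nate -> Sales
  Vic -> Legal
  Uma -> Sales
  Alice -> Marketing
  Dave -> HR


6 groups:
Design, 1
Finance, 1
HR, 1
Legal, 1
Marketing, 1
Sales, 2


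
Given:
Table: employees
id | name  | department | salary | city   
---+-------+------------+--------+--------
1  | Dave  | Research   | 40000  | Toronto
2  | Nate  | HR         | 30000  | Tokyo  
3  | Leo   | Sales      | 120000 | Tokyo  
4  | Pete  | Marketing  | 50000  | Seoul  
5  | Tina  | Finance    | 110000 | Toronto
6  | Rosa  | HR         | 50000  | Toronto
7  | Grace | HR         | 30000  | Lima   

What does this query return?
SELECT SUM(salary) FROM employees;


SUM(salary) = 40000 + 30000 + 120000 + 50000 + 110000 + 50000 + 30000 = 430000

430000


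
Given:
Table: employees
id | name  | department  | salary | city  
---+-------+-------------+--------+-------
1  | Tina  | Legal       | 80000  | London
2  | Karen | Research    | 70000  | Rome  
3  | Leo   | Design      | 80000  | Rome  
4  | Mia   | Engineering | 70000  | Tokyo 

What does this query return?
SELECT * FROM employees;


SELECT * returns all 4 rows with all columns

4 rows:
1, Tina, Legal, 80000, London
2, Karen, Research, 70000, Rome
3, Leo, Design, 80000, Rome
4, Mia, Engineering, 70000, Tokyo


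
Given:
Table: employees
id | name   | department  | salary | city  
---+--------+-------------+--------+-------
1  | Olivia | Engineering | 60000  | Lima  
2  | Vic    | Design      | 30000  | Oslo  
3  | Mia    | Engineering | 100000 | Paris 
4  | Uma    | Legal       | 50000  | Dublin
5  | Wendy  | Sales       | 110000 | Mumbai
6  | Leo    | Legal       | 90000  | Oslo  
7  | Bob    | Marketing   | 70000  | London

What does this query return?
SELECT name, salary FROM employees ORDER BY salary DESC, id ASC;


Sorting by salary DESC, then id ASC for ties

7 rows:
Wendy, 110000
Mia, 100000
Leo, 90000
Bob, 70000
Olivia, 60000
Uma, 50000
Vic, 30000


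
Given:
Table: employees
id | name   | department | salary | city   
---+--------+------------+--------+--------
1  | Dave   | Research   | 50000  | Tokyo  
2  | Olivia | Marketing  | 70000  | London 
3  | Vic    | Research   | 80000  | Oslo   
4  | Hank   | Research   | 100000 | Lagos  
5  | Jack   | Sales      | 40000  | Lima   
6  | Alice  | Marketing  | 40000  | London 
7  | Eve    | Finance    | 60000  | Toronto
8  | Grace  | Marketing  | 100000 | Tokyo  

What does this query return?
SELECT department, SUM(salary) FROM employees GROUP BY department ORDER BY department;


Summing salary within each department:
  Finance: 60000 = 60000
  Marketing: 70000 + 40000 + 100000 = 210000
  Research: 50000 + 80000 + 100000 = 230000
  Sales: 40000 = 40000


4 groups:
Finance, 60000
Marketing, 210000
Research, 230000
Sales, 40000


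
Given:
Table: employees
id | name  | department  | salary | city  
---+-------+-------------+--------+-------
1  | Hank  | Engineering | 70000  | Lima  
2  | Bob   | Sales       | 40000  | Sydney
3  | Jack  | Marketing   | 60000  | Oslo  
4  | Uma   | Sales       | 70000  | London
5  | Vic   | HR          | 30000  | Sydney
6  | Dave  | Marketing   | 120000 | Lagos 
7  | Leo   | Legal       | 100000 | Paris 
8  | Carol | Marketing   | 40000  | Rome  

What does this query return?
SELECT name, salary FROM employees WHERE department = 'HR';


Filtering: department = 'HR'
Matching rows: 1

1 rows:
Vic, 30000


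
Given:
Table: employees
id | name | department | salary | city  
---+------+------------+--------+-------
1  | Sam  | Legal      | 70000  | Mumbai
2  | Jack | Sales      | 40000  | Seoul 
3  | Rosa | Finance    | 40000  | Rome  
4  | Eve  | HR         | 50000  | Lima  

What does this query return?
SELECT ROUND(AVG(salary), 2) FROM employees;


SUM(salary) = 200000
COUNT = 4
ROUND(AVG, 2) = ROUND(200000 / 4, 2) = 50000.0

50000.0


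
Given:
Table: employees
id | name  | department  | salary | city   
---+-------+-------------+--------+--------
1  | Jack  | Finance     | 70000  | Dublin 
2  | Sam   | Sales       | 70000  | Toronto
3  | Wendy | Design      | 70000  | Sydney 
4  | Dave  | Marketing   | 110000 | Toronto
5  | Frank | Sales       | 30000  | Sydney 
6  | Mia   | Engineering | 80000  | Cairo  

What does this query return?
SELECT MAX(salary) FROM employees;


Salaries: 70000, 70000, 70000, 110000, 30000, 80000
MAX = 110000

110000


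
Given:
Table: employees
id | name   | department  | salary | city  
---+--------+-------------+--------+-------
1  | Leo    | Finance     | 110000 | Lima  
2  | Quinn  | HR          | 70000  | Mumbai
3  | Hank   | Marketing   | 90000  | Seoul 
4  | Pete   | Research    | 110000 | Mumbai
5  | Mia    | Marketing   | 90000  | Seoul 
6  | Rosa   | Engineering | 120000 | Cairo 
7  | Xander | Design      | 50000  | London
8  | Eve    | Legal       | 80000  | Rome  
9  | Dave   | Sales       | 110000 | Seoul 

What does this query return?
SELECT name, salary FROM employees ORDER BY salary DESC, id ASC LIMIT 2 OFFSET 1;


Sort by salary DESC (id ASC tiebreak), then skip 1 and take 2
Rows 2 through 3

2 rows:
Leo, 110000
Pete, 110000


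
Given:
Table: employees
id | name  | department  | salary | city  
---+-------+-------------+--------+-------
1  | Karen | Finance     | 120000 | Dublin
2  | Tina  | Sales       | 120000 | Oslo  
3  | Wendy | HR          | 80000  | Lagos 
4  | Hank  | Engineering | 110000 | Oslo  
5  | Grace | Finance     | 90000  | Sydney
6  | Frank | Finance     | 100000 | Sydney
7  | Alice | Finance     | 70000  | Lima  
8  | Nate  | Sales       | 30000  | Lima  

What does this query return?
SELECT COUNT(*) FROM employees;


COUNT(*) counts all rows

8


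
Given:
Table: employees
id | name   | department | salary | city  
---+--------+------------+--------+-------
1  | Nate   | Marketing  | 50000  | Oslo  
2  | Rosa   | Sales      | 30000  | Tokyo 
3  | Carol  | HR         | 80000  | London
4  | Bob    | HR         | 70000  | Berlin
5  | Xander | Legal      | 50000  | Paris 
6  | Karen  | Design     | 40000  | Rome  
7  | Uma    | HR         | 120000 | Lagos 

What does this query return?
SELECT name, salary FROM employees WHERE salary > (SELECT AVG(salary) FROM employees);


Subquery: AVG(salary) = 62857.14
Filtering: salary > 62857.14
  Carol (80000) -> MATCH
  Bob (70000) -> MATCH
  Uma (120000) -> MATCH


3 rows:
Carol, 80000
Bob, 70000
Uma, 120000


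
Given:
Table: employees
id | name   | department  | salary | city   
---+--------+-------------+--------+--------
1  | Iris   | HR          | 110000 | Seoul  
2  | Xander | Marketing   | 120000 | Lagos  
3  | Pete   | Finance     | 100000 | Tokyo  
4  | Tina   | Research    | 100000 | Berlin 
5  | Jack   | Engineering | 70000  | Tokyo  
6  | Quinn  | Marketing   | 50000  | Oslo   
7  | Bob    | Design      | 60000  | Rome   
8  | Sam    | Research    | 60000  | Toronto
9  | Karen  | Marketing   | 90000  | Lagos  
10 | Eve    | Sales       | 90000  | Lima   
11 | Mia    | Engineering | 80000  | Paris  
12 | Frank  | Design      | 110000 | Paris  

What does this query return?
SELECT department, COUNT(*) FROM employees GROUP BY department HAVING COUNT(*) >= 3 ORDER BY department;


Groups with count >= 3:
  Marketing: 3 -> PASS
  Design: 2 -> filtered out
  Engineering: 2 -> filtered out
  Finance: 1 -> filtered out
  HR: 1 -> filtered out
  Research: 2 -> filtered out
  Sales: 1 -> filtered out


1 groups:
Marketing, 3


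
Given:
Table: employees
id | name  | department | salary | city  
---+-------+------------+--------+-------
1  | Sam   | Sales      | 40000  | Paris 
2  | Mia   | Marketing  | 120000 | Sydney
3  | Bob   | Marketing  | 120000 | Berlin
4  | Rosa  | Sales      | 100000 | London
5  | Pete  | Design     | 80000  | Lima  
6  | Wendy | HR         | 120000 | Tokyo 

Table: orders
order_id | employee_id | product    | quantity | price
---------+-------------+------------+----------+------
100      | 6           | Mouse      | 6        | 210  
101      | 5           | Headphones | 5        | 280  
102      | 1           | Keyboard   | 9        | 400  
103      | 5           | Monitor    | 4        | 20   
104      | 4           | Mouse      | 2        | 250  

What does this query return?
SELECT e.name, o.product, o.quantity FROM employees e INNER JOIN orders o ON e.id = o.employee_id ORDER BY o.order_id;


Joining employees.id = orders.employee_id:
  employee Wendy (id=6) -> order Mouse
  employee Pete (id=5) -> order Headphones
  employee Sam (id=1) -> order Keyboard
  employee Pete (id=5) -> order Monitor
  employee Rosa (id=4) -> order Mouse


5 rows:
Wendy, Mouse, 6
Pete, Headphones, 5
Sam, Keyboard, 9
Pete, Monitor, 4
Rosa, Mouse, 2


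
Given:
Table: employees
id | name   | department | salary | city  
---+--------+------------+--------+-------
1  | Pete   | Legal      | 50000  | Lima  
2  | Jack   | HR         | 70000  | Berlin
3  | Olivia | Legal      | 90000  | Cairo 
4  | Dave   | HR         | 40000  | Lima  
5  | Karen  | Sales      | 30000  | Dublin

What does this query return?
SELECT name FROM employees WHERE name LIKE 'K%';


LIKE 'K%' matches names starting with 'K'
Matching: 1

1 rows:
Karen


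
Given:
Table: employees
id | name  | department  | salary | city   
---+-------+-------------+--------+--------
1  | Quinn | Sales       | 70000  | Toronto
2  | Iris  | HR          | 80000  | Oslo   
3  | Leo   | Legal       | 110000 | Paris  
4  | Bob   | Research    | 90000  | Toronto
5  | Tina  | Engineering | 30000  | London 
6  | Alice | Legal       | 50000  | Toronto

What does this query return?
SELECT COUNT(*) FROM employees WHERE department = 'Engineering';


Counting rows where department = 'Engineering'
  Tina -> MATCH


1


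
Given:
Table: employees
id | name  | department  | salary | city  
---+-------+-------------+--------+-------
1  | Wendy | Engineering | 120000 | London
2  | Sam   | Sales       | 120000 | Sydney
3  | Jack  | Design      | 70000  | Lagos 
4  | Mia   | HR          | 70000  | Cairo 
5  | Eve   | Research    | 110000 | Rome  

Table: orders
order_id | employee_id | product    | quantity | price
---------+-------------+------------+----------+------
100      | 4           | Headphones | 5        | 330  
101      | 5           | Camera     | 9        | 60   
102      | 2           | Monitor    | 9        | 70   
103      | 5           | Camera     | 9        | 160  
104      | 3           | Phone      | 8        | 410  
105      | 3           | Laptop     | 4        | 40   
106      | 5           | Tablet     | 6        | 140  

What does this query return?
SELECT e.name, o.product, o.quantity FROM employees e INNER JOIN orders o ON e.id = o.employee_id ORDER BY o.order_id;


Joining employees.id = orders.employee_id:
  employee Mia (id=4) -> order Headphones
  employee Eve (id=5) -> order Camera
  employee Sam (id=2) -> order Monitor
  employee Eve (id=5) -> order Camera
  employee Jack (id=3) -> order Phone
  employee Jack (id=3) -> order Laptop
  employee Eve (id=5) -> order Tablet


7 rows:
Mia, Headphones, 5
Eve, Camera, 9
Sam, Monitor, 9
Eve, Camera, 9
Jack, Phone, 8
Jack, Laptop, 4
Eve, Tablet, 6


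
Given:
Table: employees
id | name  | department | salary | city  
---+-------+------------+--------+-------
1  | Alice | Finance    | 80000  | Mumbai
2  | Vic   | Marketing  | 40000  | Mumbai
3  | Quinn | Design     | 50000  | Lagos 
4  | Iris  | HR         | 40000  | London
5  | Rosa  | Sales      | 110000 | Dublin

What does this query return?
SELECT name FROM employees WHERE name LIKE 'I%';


LIKE 'I%' matches names starting with 'I'
Matching: 1

1 rows:
Iris


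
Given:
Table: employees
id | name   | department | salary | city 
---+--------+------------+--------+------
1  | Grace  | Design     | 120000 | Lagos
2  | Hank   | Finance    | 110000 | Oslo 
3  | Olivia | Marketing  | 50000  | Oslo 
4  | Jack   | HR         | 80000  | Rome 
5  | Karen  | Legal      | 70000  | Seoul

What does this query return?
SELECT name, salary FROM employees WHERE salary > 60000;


Filtering: salary > 60000
Matching: 4 rows

4 rows:
Grace, 120000
Hank, 110000
Jack, 80000
Karen, 70000


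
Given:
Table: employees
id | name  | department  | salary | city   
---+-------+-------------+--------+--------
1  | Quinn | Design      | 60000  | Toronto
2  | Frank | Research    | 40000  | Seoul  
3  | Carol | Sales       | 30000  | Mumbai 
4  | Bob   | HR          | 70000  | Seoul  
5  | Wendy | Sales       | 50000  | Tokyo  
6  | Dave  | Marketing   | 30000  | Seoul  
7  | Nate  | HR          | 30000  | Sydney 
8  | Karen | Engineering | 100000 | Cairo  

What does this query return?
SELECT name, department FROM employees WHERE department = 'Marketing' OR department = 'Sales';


Filtering: department = 'Marketing' OR 'Sales'
Matching: 3 rows

3 rows:
Carol, Sales
Wendy, Sales
Dave, Marketing


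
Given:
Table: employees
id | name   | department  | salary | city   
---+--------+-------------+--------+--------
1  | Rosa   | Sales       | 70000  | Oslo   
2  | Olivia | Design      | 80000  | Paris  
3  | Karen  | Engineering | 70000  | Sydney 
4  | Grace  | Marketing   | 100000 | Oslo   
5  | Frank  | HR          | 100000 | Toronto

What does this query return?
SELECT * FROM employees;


SELECT * returns all 5 rows with all columns

5 rows:
1, Rosa, Sales, 70000, Oslo
2, Olivia, Design, 80000, Paris
3, Karen, Engineering, 70000, Sydney
4, Grace, Marketing, 100000, Oslo
5, Frank, HR, 100000, Toronto


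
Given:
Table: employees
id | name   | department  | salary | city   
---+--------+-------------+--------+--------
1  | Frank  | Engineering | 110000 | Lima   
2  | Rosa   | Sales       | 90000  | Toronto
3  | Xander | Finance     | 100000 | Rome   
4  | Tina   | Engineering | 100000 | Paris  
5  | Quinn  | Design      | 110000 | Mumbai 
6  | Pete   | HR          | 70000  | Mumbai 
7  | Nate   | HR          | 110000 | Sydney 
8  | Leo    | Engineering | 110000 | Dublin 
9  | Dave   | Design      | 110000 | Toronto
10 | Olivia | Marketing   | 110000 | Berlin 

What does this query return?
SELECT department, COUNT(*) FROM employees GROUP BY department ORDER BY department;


Assigning each row to its department group:
  Frank -> Engineering
  Rosa -> Sales
  Xander -> Finance
  Tina -> Engineering
  Quinn -> Design
  Pete -> HR
  Nate -> HR
  Leo -> Engineering
  Dave -> Design
  Olivia -> Marketing


6 groups:
Design, 2
Engineering, 3
Finance, 1
HR, 2
Marketing, 1
Sales, 1


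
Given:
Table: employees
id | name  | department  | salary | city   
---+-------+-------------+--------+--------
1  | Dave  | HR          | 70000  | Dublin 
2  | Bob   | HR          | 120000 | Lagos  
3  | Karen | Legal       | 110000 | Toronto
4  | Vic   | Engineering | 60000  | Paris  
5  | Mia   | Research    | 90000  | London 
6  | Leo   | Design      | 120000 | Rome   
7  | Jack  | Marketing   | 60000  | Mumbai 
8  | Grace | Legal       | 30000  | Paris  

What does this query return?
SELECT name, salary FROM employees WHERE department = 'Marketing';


Filtering: department = 'Marketing'
Matching rows: 1

1 rows:
Jack, 60000
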